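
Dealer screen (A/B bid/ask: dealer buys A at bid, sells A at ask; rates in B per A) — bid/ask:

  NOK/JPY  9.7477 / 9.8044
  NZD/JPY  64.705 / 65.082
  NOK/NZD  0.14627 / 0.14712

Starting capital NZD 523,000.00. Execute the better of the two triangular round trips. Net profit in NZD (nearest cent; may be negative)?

Net profit: NZD 9,440.69

Best loop NZD → NOK → JPY → NZD:
NZD 523,000.00 ÷ 0.14712 (buy NOK at ask) = NOK 3,554,921.15
NOK 3,554,921.15 × 9.7477 (sell NOK at bid) = JPY 34,652,305
JPY 34,652,305 ÷ 65.082 (buy NZD at ask) = NZD 532,440.69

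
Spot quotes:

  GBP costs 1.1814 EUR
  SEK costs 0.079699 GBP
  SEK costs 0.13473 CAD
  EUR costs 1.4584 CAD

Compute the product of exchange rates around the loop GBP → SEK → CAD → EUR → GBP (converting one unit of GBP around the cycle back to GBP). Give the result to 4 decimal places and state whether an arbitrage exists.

Around GBP → SEK → CAD → EUR → GBP: 1 ÷ 0.079699 × 0.13473 ÷ 1.4584 ÷ 1.1814 = 0.981155
Product < 1; profitable direction is GBP → EUR → CAD → SEK → GBP.

0.9812 (arbitrage exists)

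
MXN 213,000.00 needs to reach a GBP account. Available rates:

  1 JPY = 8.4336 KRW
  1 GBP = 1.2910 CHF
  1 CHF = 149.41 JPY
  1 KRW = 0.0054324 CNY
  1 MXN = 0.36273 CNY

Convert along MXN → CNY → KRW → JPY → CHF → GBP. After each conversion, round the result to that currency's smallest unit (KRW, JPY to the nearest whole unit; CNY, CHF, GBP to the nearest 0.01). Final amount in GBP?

MXN 213,000.00 × 0.36273 = CNY 77,261.49
CNY 77,261.49 ÷ 0.0054324 = KRW 14,222,349
KRW 14,222,349 ÷ 8.4336 = JPY 1,686,391
JPY 1,686,391 ÷ 149.41 = CHF 11,287.00
CHF 11,287.00 ÷ 1.2910 = GBP 8,742.84

GBP 8,742.84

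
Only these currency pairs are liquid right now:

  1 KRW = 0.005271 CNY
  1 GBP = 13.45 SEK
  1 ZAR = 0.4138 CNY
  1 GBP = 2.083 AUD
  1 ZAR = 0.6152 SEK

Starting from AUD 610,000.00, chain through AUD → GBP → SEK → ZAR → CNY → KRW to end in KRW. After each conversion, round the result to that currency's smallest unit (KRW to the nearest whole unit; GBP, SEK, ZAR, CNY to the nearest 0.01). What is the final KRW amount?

AUD 610,000.00 ÷ 2.083 = GBP 292,846.86
GBP 292,846.86 × 13.45 = SEK 3,938,790.27
SEK 3,938,790.27 ÷ 0.6152 = ZAR 6,402,454.93
ZAR 6,402,454.93 × 0.4138 = CNY 2,649,335.85
CNY 2,649,335.85 ÷ 0.005271 = KRW 502,624,900

KRW 502,624,900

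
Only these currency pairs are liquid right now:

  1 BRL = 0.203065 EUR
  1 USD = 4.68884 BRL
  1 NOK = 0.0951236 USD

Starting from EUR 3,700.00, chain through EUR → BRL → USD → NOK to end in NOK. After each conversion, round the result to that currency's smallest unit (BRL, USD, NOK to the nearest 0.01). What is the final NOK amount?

EUR 3,700.00 ÷ 0.203065 = BRL 18,220.77
BRL 18,220.77 ÷ 4.68884 = USD 3,885.99
USD 3,885.99 ÷ 0.0951236 = NOK 40,852.01

NOK 40,852.01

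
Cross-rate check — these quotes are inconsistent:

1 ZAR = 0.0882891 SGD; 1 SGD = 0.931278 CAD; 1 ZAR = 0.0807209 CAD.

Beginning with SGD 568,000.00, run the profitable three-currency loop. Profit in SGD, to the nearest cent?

Profitable loop is SGD → CAD → ZAR → SGD:
SGD 568,000.00 × 0.931278 = CAD 528,965.90
CAD 528,965.90 ÷ 0.0807209 = ZAR 6,553,022.87
ZAR 6,553,022.87 × 0.0882891 = SGD 578,560.49
Profit = SGD 578,560.49 − SGD 568,000.00

Profit: SGD 10,560.49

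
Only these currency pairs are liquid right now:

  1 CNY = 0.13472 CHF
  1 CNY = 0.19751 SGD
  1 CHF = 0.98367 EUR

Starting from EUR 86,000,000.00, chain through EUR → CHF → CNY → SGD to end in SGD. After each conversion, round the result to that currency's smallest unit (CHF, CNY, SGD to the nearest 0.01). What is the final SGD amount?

SGD 128,175,800.86

EUR 86,000,000.00 ÷ 0.98367 = CHF 87,427,694.25
CHF 87,427,694.25 ÷ 0.13472 = CNY 648,958,538.08
CNY 648,958,538.08 × 0.19751 = SGD 128,175,800.86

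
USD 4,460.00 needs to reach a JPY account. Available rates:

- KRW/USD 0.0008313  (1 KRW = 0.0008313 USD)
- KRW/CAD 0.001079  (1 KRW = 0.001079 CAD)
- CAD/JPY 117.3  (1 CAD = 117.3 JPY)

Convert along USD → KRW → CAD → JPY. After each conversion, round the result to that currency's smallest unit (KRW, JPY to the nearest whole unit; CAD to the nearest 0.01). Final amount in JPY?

JPY 679,041

USD 4,460.00 ÷ 0.0008313 = KRW 5,365,091
KRW 5,365,091 × 0.001079 = CAD 5,788.93
CAD 5,788.93 × 117.3 = JPY 679,041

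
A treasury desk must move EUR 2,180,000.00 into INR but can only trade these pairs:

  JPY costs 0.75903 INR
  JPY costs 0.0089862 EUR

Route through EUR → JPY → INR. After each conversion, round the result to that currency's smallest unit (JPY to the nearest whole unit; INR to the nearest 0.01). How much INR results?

INR 184,136,275.63

EUR 2,180,000.00 ÷ 0.0089862 = JPY 242,594,200
JPY 242,594,200 × 0.75903 = INR 184,136,275.63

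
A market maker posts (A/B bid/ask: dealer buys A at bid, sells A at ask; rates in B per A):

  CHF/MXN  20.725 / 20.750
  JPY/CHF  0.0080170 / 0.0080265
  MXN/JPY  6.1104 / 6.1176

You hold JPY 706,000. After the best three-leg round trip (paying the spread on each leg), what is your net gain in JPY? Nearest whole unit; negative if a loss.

Net profit: JPY 10,772

Best loop JPY → CHF → MXN → JPY:
JPY 706,000 × 0.0080170 (sell JPY at bid) = CHF 5,660.00
CHF 5,660.00 × 20.725 (sell CHF at bid) = MXN 117,303.54
MXN 117,303.54 × 6.1104 (sell MXN at bid) = JPY 716,772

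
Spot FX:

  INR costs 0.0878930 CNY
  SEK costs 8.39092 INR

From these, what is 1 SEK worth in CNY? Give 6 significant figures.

SEK/CNY = 0.737503

1 SEK × 8.39092 = 8.39092 INR
8.39092 INR × 0.0878930 = 0.737503 CNY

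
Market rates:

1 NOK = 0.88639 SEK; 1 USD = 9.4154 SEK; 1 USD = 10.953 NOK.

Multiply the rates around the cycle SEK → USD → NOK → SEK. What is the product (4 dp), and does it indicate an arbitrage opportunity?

Around SEK → USD → NOK → SEK: 1 ÷ 9.4154 × 10.953 × 0.88639 = 1.031144
Product > 1; profitable direction is SEK → USD → NOK → SEK.

1.0311 (arbitrage exists)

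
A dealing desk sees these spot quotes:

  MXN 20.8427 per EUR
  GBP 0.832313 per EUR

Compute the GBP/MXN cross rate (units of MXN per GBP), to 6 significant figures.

GBP/MXN = 25.0419

1 GBP ÷ 0.832313 = 1.20147 EUR
1.20147 EUR × 20.8427 = 25.0419 MXN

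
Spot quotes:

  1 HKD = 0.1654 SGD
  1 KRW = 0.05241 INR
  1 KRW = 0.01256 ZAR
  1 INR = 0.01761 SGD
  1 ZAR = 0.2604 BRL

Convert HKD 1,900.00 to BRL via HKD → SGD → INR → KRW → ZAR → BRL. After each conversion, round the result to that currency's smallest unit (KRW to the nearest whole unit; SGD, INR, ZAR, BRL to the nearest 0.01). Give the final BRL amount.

BRL 1,113.64

HKD 1,900.00 × 0.1654 = SGD 314.26
SGD 314.26 ÷ 0.01761 = INR 17,845.54
INR 17,845.54 ÷ 0.05241 = KRW 340,499
KRW 340,499 × 0.01256 = ZAR 4,276.67
ZAR 4,276.67 × 0.2604 = BRL 1,113.64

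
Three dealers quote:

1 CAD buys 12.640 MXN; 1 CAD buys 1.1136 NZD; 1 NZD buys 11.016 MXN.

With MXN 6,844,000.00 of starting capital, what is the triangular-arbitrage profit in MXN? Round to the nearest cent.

Profit: MXN 207,863.96

Profitable loop is MXN → NZD → CAD → MXN:
MXN 6,844,000.00 ÷ 11.016 = NZD 621,278.14
NZD 621,278.14 ÷ 1.1136 = CAD 557,900.63
CAD 557,900.63 × 12.640 = MXN 7,051,863.96
Profit = MXN 7,051,863.96 − MXN 6,844,000.00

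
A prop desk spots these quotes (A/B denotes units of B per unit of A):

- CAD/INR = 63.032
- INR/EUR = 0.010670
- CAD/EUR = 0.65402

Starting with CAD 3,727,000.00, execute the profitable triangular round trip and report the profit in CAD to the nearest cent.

Profitable loop is CAD → INR → EUR → CAD:
CAD 3,727,000.00 × 63.032 = INR 234,920,264.00
INR 234,920,264.00 × 0.010670 = EUR 2,506,599.22
EUR 2,506,599.22 ÷ 0.65402 = CAD 3,832,603.31
Profit = CAD 3,832,603.31 − CAD 3,727,000.00

Profit: CAD 105,603.31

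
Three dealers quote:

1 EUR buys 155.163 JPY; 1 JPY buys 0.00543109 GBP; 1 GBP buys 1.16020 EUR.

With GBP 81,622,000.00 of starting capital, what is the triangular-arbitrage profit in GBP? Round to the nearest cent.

Profit: GBP 1,861,222.26

Profitable loop is GBP → JPY → EUR → GBP:
GBP 81,622,000.00 ÷ 0.00543109 = JPY 15,028,659,072
JPY 15,028,659,072 ÷ 155.163 = EUR 96,857,234.47
EUR 96,857,234.47 ÷ 1.16020 = GBP 83,483,222.26
Profit = GBP 83,483,222.26 − GBP 81,622,000.00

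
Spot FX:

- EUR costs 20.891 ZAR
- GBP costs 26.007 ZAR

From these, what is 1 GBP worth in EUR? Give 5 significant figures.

GBP/EUR = 1.2449

1 GBP × 26.007 = 26.007 ZAR
26.007 ZAR ÷ 20.891 = 1.24489 EUR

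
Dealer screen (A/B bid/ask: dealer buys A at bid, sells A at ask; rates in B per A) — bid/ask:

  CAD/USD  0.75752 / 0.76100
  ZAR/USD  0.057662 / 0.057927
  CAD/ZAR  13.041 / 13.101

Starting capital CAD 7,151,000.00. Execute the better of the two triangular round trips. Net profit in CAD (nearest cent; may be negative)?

Best loop CAD → USD → ZAR → CAD:
CAD 7,151,000.00 × 0.75752 (sell CAD at bid) = USD 5,417,025.52
USD 5,417,025.52 ÷ 0.057927 (buy ZAR at ask) = ZAR 93,514,691.25
ZAR 93,514,691.25 ÷ 13.101 (buy CAD at ask) = CAD 7,137,981.17

Net result: CAD -13,018.83 (no profitable arbitrage after spreads)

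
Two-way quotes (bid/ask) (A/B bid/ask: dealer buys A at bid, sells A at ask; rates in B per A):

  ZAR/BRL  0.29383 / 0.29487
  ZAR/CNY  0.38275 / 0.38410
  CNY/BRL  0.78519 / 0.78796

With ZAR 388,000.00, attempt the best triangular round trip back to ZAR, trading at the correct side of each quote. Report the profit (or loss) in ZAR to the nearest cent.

Best loop ZAR → CNY → BRL → ZAR:
ZAR 388,000.00 × 0.38275 (sell ZAR at bid) = CNY 148,507.00
CNY 148,507.00 × 0.78519 (sell CNY at bid) = BRL 116,606.21
BRL 116,606.21 ÷ 0.29487 (buy ZAR at ask) = ZAR 395,449.56

Net profit: ZAR 7,449.56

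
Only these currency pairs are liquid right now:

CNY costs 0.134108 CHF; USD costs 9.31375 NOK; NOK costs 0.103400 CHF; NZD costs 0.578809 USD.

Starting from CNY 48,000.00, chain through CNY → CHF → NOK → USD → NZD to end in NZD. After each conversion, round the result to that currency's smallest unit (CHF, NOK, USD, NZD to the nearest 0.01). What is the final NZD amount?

CNY 48,000.00 × 0.134108 = CHF 6,437.18
CHF 6,437.18 ÷ 0.103400 = NOK 62,255.13
NOK 62,255.13 ÷ 9.31375 = USD 6,684.22
USD 6,684.22 ÷ 0.578809 = NZD 11,548.23

NZD 11,548.23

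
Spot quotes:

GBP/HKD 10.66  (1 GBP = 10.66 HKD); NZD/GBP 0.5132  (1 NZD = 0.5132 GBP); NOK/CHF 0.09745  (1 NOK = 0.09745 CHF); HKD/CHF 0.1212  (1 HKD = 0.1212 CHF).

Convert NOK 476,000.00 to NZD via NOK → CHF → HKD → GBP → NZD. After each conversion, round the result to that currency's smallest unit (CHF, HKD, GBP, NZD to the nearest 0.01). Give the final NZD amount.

NOK 476,000.00 × 0.09745 = CHF 46,386.20
CHF 46,386.20 ÷ 0.1212 = HKD 382,724.42
HKD 382,724.42 ÷ 10.66 = GBP 35,902.85
GBP 35,902.85 ÷ 0.5132 = NZD 69,958.79

NZD 69,958.79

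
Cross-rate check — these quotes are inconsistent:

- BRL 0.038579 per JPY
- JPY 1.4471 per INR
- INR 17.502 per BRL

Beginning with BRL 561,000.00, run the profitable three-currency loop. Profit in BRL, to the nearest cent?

Profit: BRL 13,150.40

Profitable loop is BRL → JPY → INR → BRL:
BRL 561,000.00 ÷ 0.038579 = JPY 14,541,590
JPY 14,541,590 ÷ 1.4471 = INR 10,048,780.31
INR 10,048,780.31 ÷ 17.502 = BRL 574,150.40
Profit = BRL 574,150.40 − BRL 561,000.00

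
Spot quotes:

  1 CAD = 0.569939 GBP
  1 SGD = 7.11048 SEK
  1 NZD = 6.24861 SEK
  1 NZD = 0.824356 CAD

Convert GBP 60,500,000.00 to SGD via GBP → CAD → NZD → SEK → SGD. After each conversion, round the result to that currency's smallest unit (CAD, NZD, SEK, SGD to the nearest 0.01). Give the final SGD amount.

SGD 113,160,978.89

GBP 60,500,000.00 ÷ 0.569939 = CAD 106,151,710.97
CAD 106,151,710.97 ÷ 0.824356 = NZD 128,769,258.63
NZD 128,769,258.63 × 6.24861 = SEK 804,628,877.17
SEK 804,628,877.17 ÷ 7.11048 = SGD 113,160,978.89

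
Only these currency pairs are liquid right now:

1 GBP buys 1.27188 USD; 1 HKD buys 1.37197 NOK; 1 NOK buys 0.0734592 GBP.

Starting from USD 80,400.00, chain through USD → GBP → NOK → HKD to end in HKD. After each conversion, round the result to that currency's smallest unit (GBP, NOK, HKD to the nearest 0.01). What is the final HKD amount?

USD 80,400.00 ÷ 1.27188 = GBP 63,213.51
GBP 63,213.51 ÷ 0.0734592 = NOK 860,525.43
NOK 860,525.43 ÷ 1.37197 = HKD 627,218.84

HKD 627,218.84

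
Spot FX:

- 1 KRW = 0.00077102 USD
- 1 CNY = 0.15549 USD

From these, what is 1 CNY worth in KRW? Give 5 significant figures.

1 CNY × 0.15549 = 0.15549 USD
0.15549 USD ÷ 0.00077102 = 201.668 KRW

CNY/KRW = 201.67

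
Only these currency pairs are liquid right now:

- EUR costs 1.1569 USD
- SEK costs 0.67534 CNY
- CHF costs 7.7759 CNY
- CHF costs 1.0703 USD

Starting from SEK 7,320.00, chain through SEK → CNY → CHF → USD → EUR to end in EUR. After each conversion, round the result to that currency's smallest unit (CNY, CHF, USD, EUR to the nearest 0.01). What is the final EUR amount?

SEK 7,320.00 × 0.67534 = CNY 4,943.49
CNY 4,943.49 ÷ 7.7759 = CHF 635.75
CHF 635.75 × 1.0703 = USD 680.44
USD 680.44 ÷ 1.1569 = EUR 588.16

EUR 588.16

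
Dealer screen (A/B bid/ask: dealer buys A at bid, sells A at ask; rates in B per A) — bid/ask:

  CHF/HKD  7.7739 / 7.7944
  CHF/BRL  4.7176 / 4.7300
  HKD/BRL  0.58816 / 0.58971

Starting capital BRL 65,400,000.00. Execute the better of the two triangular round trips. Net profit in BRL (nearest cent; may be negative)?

Best loop BRL → HKD → CHF → BRL:
BRL 65,400,000.00 ÷ 0.58971 (buy HKD at ask) = HKD 110,901,968.76
HKD 110,901,968.76 ÷ 7.7944 (buy CHF at ask) = CHF 14,228,416.40
CHF 14,228,416.40 × 4.7176 (sell CHF at bid) = BRL 67,123,977.19

Net profit: BRL 1,723,977.19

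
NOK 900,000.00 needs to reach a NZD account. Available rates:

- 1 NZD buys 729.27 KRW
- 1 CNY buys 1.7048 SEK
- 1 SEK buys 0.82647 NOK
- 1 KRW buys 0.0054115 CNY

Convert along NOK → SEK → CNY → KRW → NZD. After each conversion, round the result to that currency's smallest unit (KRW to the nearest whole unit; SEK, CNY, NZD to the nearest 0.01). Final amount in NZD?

NOK 900,000.00 ÷ 0.82647 = SEK 1,088,968.75
SEK 1,088,968.75 ÷ 1.7048 = CNY 638,766.28
CNY 638,766.28 ÷ 0.0054115 = KRW 118,038,673
KRW 118,038,673 ÷ 729.27 = NZD 161,858.67

NZD 161,858.67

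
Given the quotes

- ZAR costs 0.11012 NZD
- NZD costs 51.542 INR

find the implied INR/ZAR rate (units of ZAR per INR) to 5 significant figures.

1 INR ÷ 51.542 = 0.0194017 NZD
0.0194017 NZD ÷ 0.11012 = 0.176186 ZAR

INR/ZAR = 0.17619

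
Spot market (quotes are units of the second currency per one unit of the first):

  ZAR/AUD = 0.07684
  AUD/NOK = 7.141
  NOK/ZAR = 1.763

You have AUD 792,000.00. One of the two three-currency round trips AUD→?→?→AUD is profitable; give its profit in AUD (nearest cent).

Profit: AUD 26,703.19

Profitable loop is AUD → ZAR → NOK → AUD:
AUD 792,000.00 ÷ 0.07684 = ZAR 10,307,131.70
ZAR 10,307,131.70 ÷ 1.763 = NOK 5,846,359.45
NOK 5,846,359.45 ÷ 7.141 = AUD 818,703.19
Profit = AUD 818,703.19 − AUD 792,000.00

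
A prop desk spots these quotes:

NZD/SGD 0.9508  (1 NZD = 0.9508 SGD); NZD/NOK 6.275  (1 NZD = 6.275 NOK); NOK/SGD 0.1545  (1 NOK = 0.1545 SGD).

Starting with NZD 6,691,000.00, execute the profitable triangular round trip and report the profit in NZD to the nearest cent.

Profitable loop is NZD → NOK → SGD → NZD:
NZD 6,691,000.00 × 6.275 = NOK 41,986,025.00
NOK 41,986,025.00 × 0.1545 = SGD 6,486,840.86
SGD 6,486,840.86 ÷ 0.9508 = NZD 6,822,508.27
Profit = NZD 6,822,508.27 − NZD 6,691,000.00

Profit: NZD 131,508.27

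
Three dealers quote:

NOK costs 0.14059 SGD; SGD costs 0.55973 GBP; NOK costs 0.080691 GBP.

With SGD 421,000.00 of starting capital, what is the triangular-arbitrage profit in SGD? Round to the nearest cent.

Profitable loop is SGD → NOK → GBP → SGD:
SGD 421,000.00 ÷ 0.14059 = NOK 2,994,523.08
NOK 2,994,523.08 × 0.080691 = GBP 241,631.06
GBP 241,631.06 ÷ 0.55973 = SGD 431,692.18
Profit = SGD 431,692.18 − SGD 421,000.00

Profit: SGD 10,692.18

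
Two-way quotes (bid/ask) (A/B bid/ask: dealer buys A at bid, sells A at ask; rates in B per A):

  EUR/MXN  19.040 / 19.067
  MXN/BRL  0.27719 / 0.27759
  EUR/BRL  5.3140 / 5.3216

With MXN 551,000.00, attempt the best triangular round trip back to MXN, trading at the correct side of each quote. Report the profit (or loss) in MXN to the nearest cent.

Best loop MXN → EUR → BRL → MXN:
MXN 551,000.00 ÷ 19.067 (buy EUR at ask) = EUR 28,898.10
EUR 28,898.10 × 5.3140 (sell EUR at bid) = BRL 153,564.48
BRL 153,564.48 ÷ 0.27759 (buy MXN at ask) = MXN 553,206.11

Net profit: MXN 2,206.11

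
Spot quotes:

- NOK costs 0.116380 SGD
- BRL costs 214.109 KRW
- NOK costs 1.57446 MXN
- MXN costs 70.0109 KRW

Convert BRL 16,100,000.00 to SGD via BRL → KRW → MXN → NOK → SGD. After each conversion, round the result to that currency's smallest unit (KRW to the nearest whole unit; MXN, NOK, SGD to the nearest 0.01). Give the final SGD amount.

SGD 3,639,501.14

BRL 16,100,000.00 × 214.109 = KRW 3,447,154,900
KRW 3,447,154,900 ÷ 70.0109 = MXN 49,237,403.03
MXN 49,237,403.03 ÷ 1.57446 = NOK 31,272,565.22
NOK 31,272,565.22 × 0.116380 = SGD 3,639,501.14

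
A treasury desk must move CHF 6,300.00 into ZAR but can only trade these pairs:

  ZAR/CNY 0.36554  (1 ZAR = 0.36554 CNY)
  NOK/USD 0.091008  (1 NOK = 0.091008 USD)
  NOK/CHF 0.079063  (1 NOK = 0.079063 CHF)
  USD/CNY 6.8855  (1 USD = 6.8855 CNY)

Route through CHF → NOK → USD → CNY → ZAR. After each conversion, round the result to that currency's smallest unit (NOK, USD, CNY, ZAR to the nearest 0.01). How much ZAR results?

CHF 6,300.00 ÷ 0.079063 = NOK 79,683.29
NOK 79,683.29 × 0.091008 = USD 7,251.82
USD 7,251.82 × 6.8855 = CNY 49,932.41
CNY 49,932.41 ÷ 0.36554 = ZAR 136,599.03

ZAR 136,599.03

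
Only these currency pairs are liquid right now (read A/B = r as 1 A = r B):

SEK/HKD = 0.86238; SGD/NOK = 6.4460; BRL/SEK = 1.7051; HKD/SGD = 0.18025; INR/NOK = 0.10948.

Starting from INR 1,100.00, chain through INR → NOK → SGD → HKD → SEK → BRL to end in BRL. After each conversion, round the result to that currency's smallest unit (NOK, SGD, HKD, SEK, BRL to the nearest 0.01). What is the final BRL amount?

BRL 70.48

INR 1,100.00 × 0.10948 = NOK 120.43
NOK 120.43 ÷ 6.4460 = SGD 18.68
SGD 18.68 ÷ 0.18025 = HKD 103.63
HKD 103.63 ÷ 0.86238 = SEK 120.17
SEK 120.17 ÷ 1.7051 = BRL 70.48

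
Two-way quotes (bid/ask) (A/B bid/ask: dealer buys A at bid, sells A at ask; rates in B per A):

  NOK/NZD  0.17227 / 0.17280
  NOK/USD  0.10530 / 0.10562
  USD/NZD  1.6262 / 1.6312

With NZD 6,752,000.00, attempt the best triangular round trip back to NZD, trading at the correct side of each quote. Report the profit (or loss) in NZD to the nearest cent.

Best loop NZD → USD → NOK → NZD:
NZD 6,752,000.00 ÷ 1.6312 (buy USD at ask) = USD 4,139,283.96
USD 4,139,283.96 ÷ 0.10562 (buy NOK at ask) = NOK 39,190,342.39
NOK 39,190,342.39 × 0.17227 (sell NOK at bid) = NZD 6,751,320.28

Net result: NZD -679.72 (no profitable arbitrage after spreads)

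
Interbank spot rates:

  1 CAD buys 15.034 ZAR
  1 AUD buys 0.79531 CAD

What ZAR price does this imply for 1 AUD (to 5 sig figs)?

AUD/ZAR = 11.957

1 AUD × 0.79531 = 0.79531 CAD
0.79531 CAD × 15.034 = 11.9567 ZAR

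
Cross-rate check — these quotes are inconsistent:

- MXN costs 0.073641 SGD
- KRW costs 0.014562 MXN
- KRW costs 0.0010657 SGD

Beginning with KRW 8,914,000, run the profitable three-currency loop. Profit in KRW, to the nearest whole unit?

Profit: KRW 55,709

Profitable loop is KRW → MXN → SGD → KRW:
KRW 8,914,000 × 0.014562 = MXN 129,805.67
MXN 129,805.67 × 0.073641 = SGD 9,559.02
SGD 9,559.02 ÷ 0.0010657 = KRW 8,969,709
Profit = KRW 8,969,709 − KRW 8,914,000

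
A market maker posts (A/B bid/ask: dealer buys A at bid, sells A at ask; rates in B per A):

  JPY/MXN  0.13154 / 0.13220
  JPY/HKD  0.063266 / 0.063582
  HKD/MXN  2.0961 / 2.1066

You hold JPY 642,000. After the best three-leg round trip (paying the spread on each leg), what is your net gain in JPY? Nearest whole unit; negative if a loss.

Net profit: JPY 2,000

Best loop JPY → HKD → MXN → JPY:
JPY 642,000 × 0.063266 (sell JPY at bid) = HKD 40,616.77
HKD 40,616.77 × 2.0961 (sell HKD at bid) = MXN 85,136.82
MXN 85,136.82 ÷ 0.13220 (buy JPY at ask) = JPY 644,000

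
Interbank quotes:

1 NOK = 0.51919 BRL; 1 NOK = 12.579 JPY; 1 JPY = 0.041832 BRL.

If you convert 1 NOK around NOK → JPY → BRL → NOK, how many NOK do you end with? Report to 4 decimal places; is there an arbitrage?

Around NOK → JPY → BRL → NOK: 1 × 12.579 × 0.041832 ÷ 0.51919 = 1.013511
Product > 1; profitable direction is NOK → JPY → BRL → NOK.

1.0135 (arbitrage exists)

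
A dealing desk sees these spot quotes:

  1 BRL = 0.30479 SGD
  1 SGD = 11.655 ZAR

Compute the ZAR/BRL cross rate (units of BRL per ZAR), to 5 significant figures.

ZAR/BRL = 0.28151

1 ZAR ÷ 11.655 = 0.0858001 SGD
0.0858001 SGD ÷ 0.30479 = 0.281506 BRL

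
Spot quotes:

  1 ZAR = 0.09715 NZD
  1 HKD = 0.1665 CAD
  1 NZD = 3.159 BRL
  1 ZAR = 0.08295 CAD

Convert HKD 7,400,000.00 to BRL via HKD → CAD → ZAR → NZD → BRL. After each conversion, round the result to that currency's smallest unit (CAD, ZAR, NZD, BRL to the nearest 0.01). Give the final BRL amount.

BRL 4,558,500.40

HKD 7,400,000.00 × 0.1665 = CAD 1,232,100.00
CAD 1,232,100.00 ÷ 0.08295 = ZAR 14,853,526.22
ZAR 14,853,526.22 × 0.09715 = NZD 1,443,020.07
NZD 1,443,020.07 × 3.159 = BRL 4,558,500.40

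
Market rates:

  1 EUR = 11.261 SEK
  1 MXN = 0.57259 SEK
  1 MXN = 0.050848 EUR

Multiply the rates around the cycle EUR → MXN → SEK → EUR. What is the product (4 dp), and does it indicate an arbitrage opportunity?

Around EUR → MXN → SEK → EUR: 1 ÷ 0.050848 × 0.57259 ÷ 11.261 = 0.999984
Product ≈ 1 (deviation 0.002%, within rounding noise).

1.0000 (no arbitrage)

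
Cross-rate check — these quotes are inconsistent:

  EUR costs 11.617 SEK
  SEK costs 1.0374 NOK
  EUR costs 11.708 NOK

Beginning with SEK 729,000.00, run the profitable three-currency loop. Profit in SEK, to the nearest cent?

Profit: SEK 21,386.56

Profitable loop is SEK → NOK → EUR → SEK:
SEK 729,000.00 × 1.0374 = NOK 756,264.60
NOK 756,264.60 ÷ 11.708 = EUR 64,593.83
EUR 64,593.83 × 11.617 = SEK 750,386.56
Profit = SEK 750,386.56 − SEK 729,000.00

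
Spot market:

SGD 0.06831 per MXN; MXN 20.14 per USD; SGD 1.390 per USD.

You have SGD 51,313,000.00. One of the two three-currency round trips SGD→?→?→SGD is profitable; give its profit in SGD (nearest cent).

Profitable loop is SGD → MXN → USD → SGD:
SGD 51,313,000.00 ÷ 0.06831 = MXN 751,178,451.18
MXN 751,178,451.18 ÷ 20.14 = USD 37,297,837.70
USD 37,297,837.70 × 1.390 = SGD 51,843,994.40
Profit = SGD 51,843,994.40 − SGD 51,313,000.00

Profit: SGD 530,994.40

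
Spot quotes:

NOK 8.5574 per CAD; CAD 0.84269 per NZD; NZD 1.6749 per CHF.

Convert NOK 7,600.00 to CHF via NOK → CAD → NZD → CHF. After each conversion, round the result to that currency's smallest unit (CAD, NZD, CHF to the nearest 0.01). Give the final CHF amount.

CHF 629.24

NOK 7,600.00 ÷ 8.5574 = CAD 888.12
CAD 888.12 ÷ 0.84269 = NZD 1,053.91
NZD 1,053.91 ÷ 1.6749 = CHF 629.24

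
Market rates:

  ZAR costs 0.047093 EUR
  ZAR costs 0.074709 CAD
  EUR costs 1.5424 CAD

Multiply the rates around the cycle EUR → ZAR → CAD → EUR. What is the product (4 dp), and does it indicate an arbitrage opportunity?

1.0285 (arbitrage exists)

Around EUR → ZAR → CAD → EUR: 1 ÷ 0.047093 × 0.074709 ÷ 1.5424 = 1.028536
Product > 1; profitable direction is EUR → ZAR → CAD → EUR.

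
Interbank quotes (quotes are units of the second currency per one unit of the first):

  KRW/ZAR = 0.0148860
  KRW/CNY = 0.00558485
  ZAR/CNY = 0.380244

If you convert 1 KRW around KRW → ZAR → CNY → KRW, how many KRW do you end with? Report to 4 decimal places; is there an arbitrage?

1.0135 (arbitrage exists)

Around KRW → ZAR → CNY → KRW: 1 × 0.0148860 × 0.380244 ÷ 0.00558485 = 1.013512
Product > 1; profitable direction is KRW → ZAR → CNY → KRW.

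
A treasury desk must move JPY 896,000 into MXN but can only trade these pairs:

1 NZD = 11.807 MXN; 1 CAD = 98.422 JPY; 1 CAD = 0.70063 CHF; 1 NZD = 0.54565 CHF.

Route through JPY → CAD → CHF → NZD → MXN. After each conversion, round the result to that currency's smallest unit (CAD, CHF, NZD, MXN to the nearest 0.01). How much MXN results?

JPY 896,000 ÷ 98.422 = CAD 9,103.66
CAD 9,103.66 × 0.70063 = CHF 6,378.30
CHF 6,378.30 ÷ 0.54565 = NZD 11,689.36
NZD 11,689.36 × 11.807 = MXN 138,016.27

MXN 138,016.27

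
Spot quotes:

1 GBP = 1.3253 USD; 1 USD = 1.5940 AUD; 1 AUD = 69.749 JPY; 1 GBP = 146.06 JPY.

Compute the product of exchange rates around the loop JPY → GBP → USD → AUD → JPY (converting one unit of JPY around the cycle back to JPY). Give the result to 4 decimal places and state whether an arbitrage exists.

Around JPY → GBP → USD → AUD → JPY: 1 ÷ 146.06 × 1.3253 × 1.5940 × 69.749 = 1.008810
Product > 1; profitable direction is JPY → GBP → USD → AUD → JPY.

1.0088 (arbitrage exists)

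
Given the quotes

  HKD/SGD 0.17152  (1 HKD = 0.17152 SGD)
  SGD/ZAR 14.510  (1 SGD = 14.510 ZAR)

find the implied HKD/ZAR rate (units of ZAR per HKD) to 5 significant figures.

HKD/ZAR = 2.4888

1 HKD × 0.17152 = 0.17152 SGD
0.17152 SGD × 14.510 = 2.48876 ZAR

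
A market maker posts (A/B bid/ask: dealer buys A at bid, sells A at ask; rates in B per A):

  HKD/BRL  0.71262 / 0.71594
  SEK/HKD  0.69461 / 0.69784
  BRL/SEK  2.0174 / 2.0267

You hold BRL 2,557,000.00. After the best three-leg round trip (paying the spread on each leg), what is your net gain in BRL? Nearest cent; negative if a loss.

Net result: BRL -3,582.78 (no profitable arbitrage after spreads)

Best loop BRL → SEK → HKD → BRL:
BRL 2,557,000.00 × 2.0174 (sell BRL at bid) = SEK 5,158,491.80
SEK 5,158,491.80 × 0.69461 (sell SEK at bid) = HKD 3,583,139.99
HKD 3,583,139.99 × 0.71262 (sell HKD at bid) = BRL 2,553,417.22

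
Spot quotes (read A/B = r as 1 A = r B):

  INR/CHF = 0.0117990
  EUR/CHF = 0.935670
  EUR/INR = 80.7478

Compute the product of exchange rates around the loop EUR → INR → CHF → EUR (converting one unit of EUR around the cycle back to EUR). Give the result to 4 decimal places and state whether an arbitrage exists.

1.0182 (arbitrage exists)

Around EUR → INR → CHF → EUR: 1 × 80.7478 × 0.0117990 ÷ 0.935670 = 1.018247
Product > 1; profitable direction is EUR → INR → CHF → EUR.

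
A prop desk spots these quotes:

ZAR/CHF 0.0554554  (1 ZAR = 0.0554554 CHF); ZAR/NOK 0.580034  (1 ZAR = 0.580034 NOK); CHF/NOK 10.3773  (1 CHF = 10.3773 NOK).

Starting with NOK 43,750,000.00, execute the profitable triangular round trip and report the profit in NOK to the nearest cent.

Profitable loop is NOK → CHF → ZAR → NOK:
NOK 43,750,000.00 ÷ 10.3773 = CHF 4,215,932.85
CHF 4,215,932.85 ÷ 0.0554554 = ZAR 76,023,847.15
ZAR 76,023,847.15 × 0.580034 = NOK 44,096,416.16
Profit = NOK 44,096,416.16 − NOK 43,750,000.00

Profit: NOK 346,416.16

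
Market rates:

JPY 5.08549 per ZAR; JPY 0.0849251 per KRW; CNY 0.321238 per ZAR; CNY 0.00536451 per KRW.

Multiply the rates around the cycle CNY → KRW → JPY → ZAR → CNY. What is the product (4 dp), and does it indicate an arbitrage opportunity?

1.0000 (no arbitrage)

Around CNY → KRW → JPY → ZAR → CNY: 1 ÷ 0.00536451 × 0.0849251 ÷ 5.08549 × 0.321238 = 1.000000
Product ≈ 1 (deviation 0.000%, within rounding noise).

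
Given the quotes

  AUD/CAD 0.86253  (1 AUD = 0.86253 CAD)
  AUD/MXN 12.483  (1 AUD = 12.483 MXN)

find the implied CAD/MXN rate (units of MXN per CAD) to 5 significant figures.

CAD/MXN = 14.473

1 CAD ÷ 0.86253 = 1.15938 AUD
1.15938 AUD × 12.483 = 14.4725 MXN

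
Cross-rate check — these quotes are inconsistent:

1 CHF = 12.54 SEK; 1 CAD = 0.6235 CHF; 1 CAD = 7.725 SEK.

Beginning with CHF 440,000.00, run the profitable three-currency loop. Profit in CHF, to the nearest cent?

Profitable loop is CHF → SEK → CAD → CHF:
CHF 440,000.00 × 12.54 = SEK 5,517,600.00
SEK 5,517,600.00 ÷ 7.725 = CAD 714,252.43
CAD 714,252.43 × 0.6235 = CHF 445,336.39
Profit = CHF 445,336.39 − CHF 440,000.00

Profit: CHF 5,336.39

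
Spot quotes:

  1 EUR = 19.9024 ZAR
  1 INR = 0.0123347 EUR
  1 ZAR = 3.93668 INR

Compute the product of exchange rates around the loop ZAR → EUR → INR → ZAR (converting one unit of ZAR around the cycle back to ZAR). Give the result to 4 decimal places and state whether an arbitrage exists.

Around ZAR → EUR → INR → ZAR: 1 ÷ 19.9024 ÷ 0.0123347 ÷ 3.93668 = 1.034751
Product > 1; profitable direction is ZAR → EUR → INR → ZAR.

1.0348 (arbitrage exists)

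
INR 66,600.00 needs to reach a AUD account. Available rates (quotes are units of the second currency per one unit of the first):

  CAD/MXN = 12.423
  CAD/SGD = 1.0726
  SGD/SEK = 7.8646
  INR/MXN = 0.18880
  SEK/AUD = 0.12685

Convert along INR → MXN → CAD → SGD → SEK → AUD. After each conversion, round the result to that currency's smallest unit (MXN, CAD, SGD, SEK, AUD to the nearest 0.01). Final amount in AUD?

INR 66,600.00 × 0.18880 = MXN 12,574.08
MXN 12,574.08 ÷ 12.423 = CAD 1,012.16
CAD 1,012.16 × 1.0726 = SGD 1,085.64
SGD 1,085.64 × 7.8646 = SEK 8,538.12
SEK 8,538.12 × 0.12685 = AUD 1,083.06

AUD 1,083.06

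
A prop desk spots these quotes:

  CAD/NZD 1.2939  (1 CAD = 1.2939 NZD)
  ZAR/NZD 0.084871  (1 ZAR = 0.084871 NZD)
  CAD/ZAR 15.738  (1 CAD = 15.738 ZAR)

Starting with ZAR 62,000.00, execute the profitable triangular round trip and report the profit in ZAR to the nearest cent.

Profit: ZAR 2,002.93

Profitable loop is ZAR → NZD → CAD → ZAR:
ZAR 62,000.00 × 0.084871 = NZD 5,262.00
NZD 5,262.00 ÷ 1.2939 = CAD 4,066.78
CAD 4,066.78 × 15.738 = ZAR 64,002.93
Profit = ZAR 64,002.93 − ZAR 62,000.00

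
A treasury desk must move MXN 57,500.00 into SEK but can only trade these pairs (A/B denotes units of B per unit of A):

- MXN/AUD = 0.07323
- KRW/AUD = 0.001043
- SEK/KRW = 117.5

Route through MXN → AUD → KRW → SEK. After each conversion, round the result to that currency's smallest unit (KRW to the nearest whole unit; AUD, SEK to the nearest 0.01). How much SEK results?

SEK 34,358.58

MXN 57,500.00 × 0.07323 = AUD 4,210.73
AUD 4,210.73 ÷ 0.001043 = KRW 4,037,133
KRW 4,037,133 ÷ 117.5 = SEK 34,358.58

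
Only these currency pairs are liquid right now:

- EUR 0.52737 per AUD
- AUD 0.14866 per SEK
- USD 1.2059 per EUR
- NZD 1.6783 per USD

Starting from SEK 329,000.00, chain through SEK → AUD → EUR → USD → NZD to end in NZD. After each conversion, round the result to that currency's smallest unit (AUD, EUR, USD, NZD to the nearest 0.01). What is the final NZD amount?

NZD 52,201.89

SEK 329,000.00 × 0.14866 = AUD 48,909.14
AUD 48,909.14 × 0.52737 = EUR 25,793.21
EUR 25,793.21 × 1.2059 = USD 31,104.03
USD 31,104.03 × 1.6783 = NZD 52,201.89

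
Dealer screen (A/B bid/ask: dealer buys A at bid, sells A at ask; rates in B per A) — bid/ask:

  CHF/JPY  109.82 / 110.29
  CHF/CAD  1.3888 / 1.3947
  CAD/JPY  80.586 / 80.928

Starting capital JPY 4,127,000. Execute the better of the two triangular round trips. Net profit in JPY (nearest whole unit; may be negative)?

Best loop JPY → CHF → CAD → JPY:
JPY 4,127,000 ÷ 110.29 (buy CHF at ask) = CHF 37,419.53
CHF 37,419.53 × 1.3888 (sell CHF at bid) = CAD 51,968.24
CAD 51,968.24 × 80.586 (sell CAD at bid) = JPY 4,187,913

Net profit: JPY 60,913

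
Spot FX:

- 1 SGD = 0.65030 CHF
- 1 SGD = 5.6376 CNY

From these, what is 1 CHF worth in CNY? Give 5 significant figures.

1 CHF ÷ 0.65030 = 1.53775 SGD
1.53775 SGD × 5.6376 = 8.66923 CNY

CHF/CNY = 8.6692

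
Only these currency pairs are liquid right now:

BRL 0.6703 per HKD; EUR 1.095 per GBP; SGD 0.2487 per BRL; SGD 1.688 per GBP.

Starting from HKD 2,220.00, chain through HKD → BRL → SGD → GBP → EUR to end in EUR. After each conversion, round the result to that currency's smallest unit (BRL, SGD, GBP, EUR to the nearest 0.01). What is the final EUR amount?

EUR 240.07

HKD 2,220.00 × 0.6703 = BRL 1,488.07
BRL 1,488.07 × 0.2487 = SGD 370.08
SGD 370.08 ÷ 1.688 = GBP 219.24
GBP 219.24 × 1.095 = EUR 240.07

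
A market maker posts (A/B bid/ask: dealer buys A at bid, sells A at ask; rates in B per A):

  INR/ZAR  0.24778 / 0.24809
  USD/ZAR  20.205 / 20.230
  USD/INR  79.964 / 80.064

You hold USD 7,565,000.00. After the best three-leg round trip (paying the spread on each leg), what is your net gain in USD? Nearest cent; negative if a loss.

Net profit: USD 130,223.61

Best loop USD → ZAR → INR → USD:
USD 7,565,000.00 × 20.205 (sell USD at bid) = ZAR 152,850,825.00
ZAR 152,850,825.00 ÷ 0.24809 (buy INR at ask) = INR 616,110,383.33
INR 616,110,383.33 ÷ 80.064 (buy USD at ask) = USD 7,695,223.61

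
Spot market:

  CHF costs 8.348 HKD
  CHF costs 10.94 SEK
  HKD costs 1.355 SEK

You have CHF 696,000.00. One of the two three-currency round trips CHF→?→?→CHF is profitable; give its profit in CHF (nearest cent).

Profitable loop is CHF → HKD → SEK → CHF:
CHF 696,000.00 × 8.348 = HKD 5,810,208.00
HKD 5,810,208.00 × 1.355 = SEK 7,872,831.84
SEK 7,872,831.84 ÷ 10.94 = CHF 719,637.28
Profit = CHF 719,637.28 − CHF 696,000.00

Profit: CHF 23,637.28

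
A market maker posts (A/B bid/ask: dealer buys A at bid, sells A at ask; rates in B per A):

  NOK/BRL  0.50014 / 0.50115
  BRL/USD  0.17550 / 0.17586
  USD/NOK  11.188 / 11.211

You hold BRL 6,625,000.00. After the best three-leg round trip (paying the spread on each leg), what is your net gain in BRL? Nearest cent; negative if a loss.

Best loop BRL → NOK → USD → BRL:
BRL 6,625,000.00 ÷ 0.50115 (buy NOK at ask) = NOK 13,219,594.93
NOK 13,219,594.93 ÷ 11.211 (buy USD at ask) = USD 1,179,162.87
USD 1,179,162.87 ÷ 0.17586 (buy BRL at ask) = BRL 6,705,122.65

Net profit: BRL 80,122.65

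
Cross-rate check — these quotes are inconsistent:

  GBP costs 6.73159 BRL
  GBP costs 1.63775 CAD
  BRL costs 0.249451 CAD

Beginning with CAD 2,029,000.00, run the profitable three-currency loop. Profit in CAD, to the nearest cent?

Profitable loop is CAD → GBP → BRL → CAD:
CAD 2,029,000.00 ÷ 1.63775 = GBP 1,238,894.83
GBP 1,238,894.83 × 6.73159 = BRL 8,339,732.02
BRL 8,339,732.02 × 0.249451 = CAD 2,080,354.49
Profit = CAD 2,080,354.49 − CAD 2,029,000.00

Profit: CAD 51,354.49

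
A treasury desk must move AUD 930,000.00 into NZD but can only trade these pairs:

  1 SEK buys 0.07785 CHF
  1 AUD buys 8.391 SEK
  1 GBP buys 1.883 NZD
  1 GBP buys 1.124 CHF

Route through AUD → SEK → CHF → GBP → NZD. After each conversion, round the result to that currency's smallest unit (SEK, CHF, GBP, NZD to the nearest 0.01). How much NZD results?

NZD 1,017,745.76

AUD 930,000.00 × 8.391 = SEK 7,803,630.00
SEK 7,803,630.00 × 0.07785 = CHF 607,512.60
CHF 607,512.60 ÷ 1.124 = GBP 540,491.64
GBP 540,491.64 × 1.883 = NZD 1,017,745.76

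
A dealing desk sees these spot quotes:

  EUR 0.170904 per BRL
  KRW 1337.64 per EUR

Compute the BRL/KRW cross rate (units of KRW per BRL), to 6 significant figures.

1 BRL × 0.170904 = 0.170904 EUR
0.170904 EUR × 1337.64 = 228.608 KRW

BRL/KRW = 228.608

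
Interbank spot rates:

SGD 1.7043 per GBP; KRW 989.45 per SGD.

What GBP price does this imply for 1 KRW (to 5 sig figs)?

KRW/GBP = 0.00059301

1 KRW ÷ 989.45 = 0.00101066 SGD
0.00101066 SGD ÷ 1.7043 = 0.000593007 GBP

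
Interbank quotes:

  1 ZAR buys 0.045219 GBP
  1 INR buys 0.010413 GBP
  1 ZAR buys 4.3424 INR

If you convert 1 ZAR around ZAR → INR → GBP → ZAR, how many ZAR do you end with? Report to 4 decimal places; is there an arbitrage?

Around ZAR → INR → GBP → ZAR: 1 × 4.3424 × 0.010413 ÷ 0.045219 = 0.999965
Product ≈ 1 (deviation 0.004%, within rounding noise).

1.0000 (no arbitrage)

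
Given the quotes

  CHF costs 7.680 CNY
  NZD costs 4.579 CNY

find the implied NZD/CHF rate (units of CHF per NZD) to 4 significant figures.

NZD/CHF = 0.5962

1 NZD × 4.579 = 4.579 CNY
4.579 CNY ÷ 7.680 = 0.596224 CHF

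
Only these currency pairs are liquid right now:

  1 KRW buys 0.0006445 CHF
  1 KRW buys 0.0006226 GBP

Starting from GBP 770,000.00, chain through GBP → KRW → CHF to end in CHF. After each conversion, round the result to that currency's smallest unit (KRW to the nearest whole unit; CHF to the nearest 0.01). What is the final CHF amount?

GBP 770,000.00 ÷ 0.0006226 = KRW 1,236,749,117
KRW 1,236,749,117 × 0.0006445 = CHF 797,084.81

CHF 797,084.81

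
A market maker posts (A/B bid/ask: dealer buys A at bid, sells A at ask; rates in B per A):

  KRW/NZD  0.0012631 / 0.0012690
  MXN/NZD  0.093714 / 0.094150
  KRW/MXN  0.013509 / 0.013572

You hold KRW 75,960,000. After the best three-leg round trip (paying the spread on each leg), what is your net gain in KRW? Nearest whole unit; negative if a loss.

Net result: KRW -180,626 (no profitable arbitrage after spreads)

Best loop KRW → MXN → NZD → KRW:
KRW 75,960,000 × 0.013509 (sell KRW at bid) = MXN 1,026,143.64
MXN 1,026,143.64 × 0.093714 (sell MXN at bid) = NZD 96,164.03
NZD 96,164.03 ÷ 0.0012690 (buy KRW at ask) = KRW 75,779,374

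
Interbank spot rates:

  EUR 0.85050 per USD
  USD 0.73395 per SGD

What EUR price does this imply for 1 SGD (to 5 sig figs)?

SGD/EUR = 0.62422

1 SGD × 0.73395 = 0.73395 USD
0.73395 USD × 0.85050 = 0.624224 EUR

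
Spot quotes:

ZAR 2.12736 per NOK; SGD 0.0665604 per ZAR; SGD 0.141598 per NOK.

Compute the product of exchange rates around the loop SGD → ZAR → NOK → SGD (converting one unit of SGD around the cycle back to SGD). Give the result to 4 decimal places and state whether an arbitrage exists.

1.0000 (no arbitrage)

Around SGD → ZAR → NOK → SGD: 1 ÷ 0.0665604 ÷ 2.12736 × 0.141598 = 1.000000
Product ≈ 1 (deviation 0.000%, within rounding noise).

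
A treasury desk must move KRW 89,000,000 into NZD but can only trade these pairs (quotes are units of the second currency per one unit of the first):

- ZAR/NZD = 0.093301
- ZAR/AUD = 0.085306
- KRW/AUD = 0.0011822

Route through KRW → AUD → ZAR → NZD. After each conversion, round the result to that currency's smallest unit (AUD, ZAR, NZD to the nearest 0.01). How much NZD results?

KRW 89,000,000 × 0.0011822 = AUD 105,215.80
AUD 105,215.80 ÷ 0.085306 = ZAR 1,233,392.73
ZAR 1,233,392.73 × 0.093301 = NZD 115,076.78

NZD 115,076.78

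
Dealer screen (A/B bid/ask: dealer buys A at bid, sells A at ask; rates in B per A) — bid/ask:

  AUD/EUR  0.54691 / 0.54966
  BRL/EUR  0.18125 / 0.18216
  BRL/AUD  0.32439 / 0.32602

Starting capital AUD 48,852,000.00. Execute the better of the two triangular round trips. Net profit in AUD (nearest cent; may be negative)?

Net profit: AUD 558,811.55

Best loop AUD → BRL → EUR → AUD:
AUD 48,852,000.00 ÷ 0.32602 (buy BRL at ask) = BRL 149,843,567.88
BRL 149,843,567.88 × 0.18125 (sell BRL at bid) = EUR 27,159,146.68
EUR 27,159,146.68 ÷ 0.54966 (buy AUD at ask) = AUD 49,410,811.55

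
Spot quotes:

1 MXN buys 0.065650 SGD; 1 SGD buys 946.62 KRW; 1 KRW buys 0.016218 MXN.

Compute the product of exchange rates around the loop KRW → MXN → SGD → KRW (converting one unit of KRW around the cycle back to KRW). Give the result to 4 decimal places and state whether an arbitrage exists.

1.0079 (arbitrage exists)

Around KRW → MXN → SGD → KRW: 1 × 0.016218 × 0.065650 × 946.62 = 1.007877
Product > 1; profitable direction is KRW → MXN → SGD → KRW.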